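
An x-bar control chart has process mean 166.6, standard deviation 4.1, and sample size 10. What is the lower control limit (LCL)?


LCL = 166.6 - 3 * 4.1 / sqrt(10)

162.71


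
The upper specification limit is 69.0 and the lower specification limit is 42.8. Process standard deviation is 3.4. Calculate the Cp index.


Cp = (69.0 - 42.8) / (6 * 3.4)

1.28


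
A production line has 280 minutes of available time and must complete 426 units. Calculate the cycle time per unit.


Formula: CT = Available Time / Number of Units
CT = 280 min / 426 units
CT = 0.66 min/unit

0.66 min/unit


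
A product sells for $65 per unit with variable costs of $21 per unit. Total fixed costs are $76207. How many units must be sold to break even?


Formula: BEQ = Fixed Costs / (Price - Variable Cost)
Contribution margin = $65 - $21 = $44/unit
BEQ = ceil($76207 / $44/unit) = ceil(1731.98) = 1732 units

1732 units


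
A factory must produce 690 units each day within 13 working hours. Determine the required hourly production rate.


Formula: Production Rate = Daily Demand / Available Hours
Rate = 690 units/day / 13 hours/day
Rate = 53.1 units/hour

53.1 units/hour


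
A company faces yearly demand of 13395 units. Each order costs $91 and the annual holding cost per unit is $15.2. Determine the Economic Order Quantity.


Formula: EOQ = sqrt(2 * D * S / H)
Numerator: 2 * 13395 * 91 = 2437890
2DS/H = 2437890 / 15.2 = 160387.5
EOQ = sqrt(160387.5) = 400.5 units

400.5 units


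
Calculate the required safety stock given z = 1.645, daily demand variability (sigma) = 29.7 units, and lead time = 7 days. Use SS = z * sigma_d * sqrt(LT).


Formula: SS = z * sigma_d * sqrt(LT)
sqrt(LT) = sqrt(7) = 2.6458
SS = 1.645 * 29.7 * 2.6458
SS = 129.3 units

129.3 units


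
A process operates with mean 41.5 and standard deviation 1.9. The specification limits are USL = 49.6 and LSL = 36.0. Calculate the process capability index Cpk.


Cpu = (49.6 - 41.5) / (3 * 1.9) = 1.42
Cpl = (41.5 - 36.0) / (3 * 1.9) = 0.96
Cpk = min(1.42, 0.96) = 0.96

0.96


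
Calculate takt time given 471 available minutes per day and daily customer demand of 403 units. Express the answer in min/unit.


Formula: Takt Time = Available Production Time / Customer Demand
Takt = 471 min/day / 403 units/day
Takt = 1.17 min/unit

1.17 min/unit


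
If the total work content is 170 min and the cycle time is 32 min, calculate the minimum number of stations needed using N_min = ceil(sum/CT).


Formula: N_min = ceil(Sum of Task Times / Cycle Time)
N_min = ceil(170 min / 32 min) = ceil(5.3125)
N_min = 6 stations

6


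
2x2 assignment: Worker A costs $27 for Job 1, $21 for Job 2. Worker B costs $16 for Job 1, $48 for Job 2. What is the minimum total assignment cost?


Option 1: A->1 + B->2 = $27 + $48 = $75
Option 2: A->2 + B->1 = $21 + $16 = $37
Min cost = min($75, $37) = $37

$37


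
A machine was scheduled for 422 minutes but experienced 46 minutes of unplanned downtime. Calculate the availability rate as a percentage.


Formula: Availability = (Planned Time - Downtime) / Planned Time * 100
Uptime = 422 - 46 = 376 min
Availability = 376 / 422 * 100 = 89.1%

89.1%


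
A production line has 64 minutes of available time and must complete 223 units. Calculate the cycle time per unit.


Formula: CT = Available Time / Number of Units
CT = 64 min / 223 units
CT = 0.29 min/unit

0.29 min/unit


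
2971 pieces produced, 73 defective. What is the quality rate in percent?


Formula: Quality Rate = Good Pieces / Total Pieces * 100
Good pieces = 2971 - 73 = 2898
QR = 2898 / 2971 * 100 = 97.5%

97.5%


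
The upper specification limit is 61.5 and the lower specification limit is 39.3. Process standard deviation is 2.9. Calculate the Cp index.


Cp = (61.5 - 39.3) / (6 * 2.9)

1.28


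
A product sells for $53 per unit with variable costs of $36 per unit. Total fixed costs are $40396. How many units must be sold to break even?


Formula: BEQ = Fixed Costs / (Price - Variable Cost)
Contribution margin = $53 - $36 = $17/unit
BEQ = ceil($40396 / $17/unit) = ceil(2376.24) = 2377 units

2377 units


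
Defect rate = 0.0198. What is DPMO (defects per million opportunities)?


DPMO = defect_rate * 1000000 = 0.0198 * 1000000

19800


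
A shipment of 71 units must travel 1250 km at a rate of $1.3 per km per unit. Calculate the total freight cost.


TC = dist * cost * units = 1250 * 1.3 * 71 = $115375.00

$115375.00


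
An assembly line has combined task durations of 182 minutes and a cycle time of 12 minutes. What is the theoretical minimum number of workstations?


Formula: N_min = ceil(Sum of Task Times / Cycle Time)
N_min = ceil(182 min / 12 min) = ceil(15.1667)
N_min = 16 stations

16


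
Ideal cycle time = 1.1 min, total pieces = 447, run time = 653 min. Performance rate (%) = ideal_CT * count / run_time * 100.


Formula: Performance = (Ideal CT * Total Count) / Run Time * 100
Ideal output time = 1.1 * 447 = 491.7 min
Performance = 491.7 / 653 * 100 = 75.3%

75.3%


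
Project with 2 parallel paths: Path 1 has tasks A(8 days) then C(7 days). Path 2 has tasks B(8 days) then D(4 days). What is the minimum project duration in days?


Path 1 = 8 + 7 = 15 days
Path 2 = 8 + 4 = 12 days
Duration = max(15, 12) = 15 days

15 days


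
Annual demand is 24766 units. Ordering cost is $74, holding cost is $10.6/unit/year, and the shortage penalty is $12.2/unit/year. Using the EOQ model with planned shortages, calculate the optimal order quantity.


Formula: EOQ* = sqrt(2DS/H) * sqrt((H+P)/P)
Base EOQ = sqrt(2*24766*74/10.6) = 588.04 units
Correction = sqrt((10.6+12.2)/12.2) = 1.36706
EOQ* = 588.04 * 1.36706 = 803.9 units

803.9 units


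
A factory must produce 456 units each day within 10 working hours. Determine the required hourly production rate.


Formula: Production Rate = Daily Demand / Available Hours
Rate = 456 units/day / 10 hours/day
Rate = 45.6 units/hour

45.6 units/hour


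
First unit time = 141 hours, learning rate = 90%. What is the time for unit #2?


Formula: T_n = T_1 * (learning_rate)^(log2(n)) where learning_rate = rate/100
Doublings = log2(2) = 1
T_n = 141 * 0.9^1
T_n = 141 * 0.9 = 126.9 hours

126.9 hours


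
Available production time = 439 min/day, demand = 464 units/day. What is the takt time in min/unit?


Formula: Takt Time = Available Production Time / Customer Demand
Takt = 439 min/day / 464 units/day
Takt = 0.95 min/unit

0.95 min/unit


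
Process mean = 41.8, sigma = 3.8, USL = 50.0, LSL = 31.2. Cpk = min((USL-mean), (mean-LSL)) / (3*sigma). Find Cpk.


Cpu = (50.0 - 41.8) / (3 * 3.8) = 0.72
Cpl = (41.8 - 31.2) / (3 * 3.8) = 0.93
Cpk = min(0.72, 0.93) = 0.72

0.72


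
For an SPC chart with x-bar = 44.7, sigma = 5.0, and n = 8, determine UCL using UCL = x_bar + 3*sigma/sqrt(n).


UCL = 44.7 + 3 * 5.0 / sqrt(8)

50.0


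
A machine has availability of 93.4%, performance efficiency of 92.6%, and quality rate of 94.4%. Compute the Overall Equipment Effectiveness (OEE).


Formula: OEE = Availability * Performance * Quality / 10000
A * P = 93.4% * 92.6% / 100 = 86.49%
OEE = 86.49% * 94.4% / 100 = 81.6%

81.6%


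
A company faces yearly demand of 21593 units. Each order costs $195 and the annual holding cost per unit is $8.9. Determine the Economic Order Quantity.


Formula: EOQ = sqrt(2 * D * S / H)
Numerator: 2 * 21593 * 195 = 8421270
2DS/H = 8421270 / 8.9 = 946210.1
EOQ = sqrt(946210.1) = 972.7 units

972.7 units


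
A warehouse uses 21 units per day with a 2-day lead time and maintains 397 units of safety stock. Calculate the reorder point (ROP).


Formula: ROP = (Daily Demand * Lead Time) + Safety Stock
Demand during lead time = 21 * 2 = 42 units
ROP = 42 + 397 = 439 units

439 units


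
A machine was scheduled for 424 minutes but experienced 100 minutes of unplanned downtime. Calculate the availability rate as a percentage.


Formula: Availability = (Planned Time - Downtime) / Planned Time * 100
Uptime = 424 - 100 = 324 min
Availability = 324 / 424 * 100 = 76.4%

76.4%


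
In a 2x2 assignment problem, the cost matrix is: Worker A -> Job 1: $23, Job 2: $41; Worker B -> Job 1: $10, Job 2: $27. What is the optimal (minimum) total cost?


Option 1: A->1 + B->2 = $23 + $27 = $50
Option 2: A->2 + B->1 = $41 + $10 = $51
Min cost = min($50, $51) = $50

$50


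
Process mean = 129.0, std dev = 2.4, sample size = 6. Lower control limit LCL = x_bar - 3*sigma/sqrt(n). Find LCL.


LCL = 129.0 - 3 * 2.4 / sqrt(6)

126.06


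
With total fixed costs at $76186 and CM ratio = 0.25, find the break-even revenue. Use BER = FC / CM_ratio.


Formula: BER = Fixed Costs / Contribution Margin Ratio
BER = $76186 / 0.25
BER = $304744.00 (to the nearest cent)

$304744.00


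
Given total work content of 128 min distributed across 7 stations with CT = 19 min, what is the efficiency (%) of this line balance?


Formula: Efficiency = Sum of Task Times / (N_stations * CT) * 100
Total station capacity = 7 stations * 19 min = 133 min
Efficiency = 128 / 133 * 100 = 96.2%

96.2%


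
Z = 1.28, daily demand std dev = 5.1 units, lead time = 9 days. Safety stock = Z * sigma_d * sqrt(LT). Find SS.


Formula: SS = z * sigma_d * sqrt(LT)
sqrt(LT) = sqrt(9) = 3.0
SS = 1.28 * 5.1 * 3.0
SS = 19.6 units

19.6 units


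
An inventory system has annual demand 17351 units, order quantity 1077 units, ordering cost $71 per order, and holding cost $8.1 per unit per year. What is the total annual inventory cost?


TC = 17351/1077 * 71 + 1077/2 * 8.1

$5505.69


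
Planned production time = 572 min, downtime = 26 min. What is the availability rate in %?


Formula: Availability = (Planned Time - Downtime) / Planned Time * 100
Uptime = 572 - 26 = 546 min
Availability = 546 / 572 * 100 = 95.5%

95.5%


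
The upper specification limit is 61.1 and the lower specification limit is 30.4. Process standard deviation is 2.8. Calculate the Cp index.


Cp = (61.1 - 30.4) / (6 * 2.8)

1.83


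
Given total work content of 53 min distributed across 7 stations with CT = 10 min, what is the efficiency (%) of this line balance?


Formula: Efficiency = Sum of Task Times / (N_stations * CT) * 100
Total station capacity = 7 stations * 10 min = 70 min
Efficiency = 53 / 70 * 100 = 75.7%

75.7%


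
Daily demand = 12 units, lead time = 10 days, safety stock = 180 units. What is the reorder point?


Formula: ROP = (Daily Demand * Lead Time) + Safety Stock
Demand during lead time = 12 * 10 = 120 units
ROP = 120 + 180 = 300 units

300 units


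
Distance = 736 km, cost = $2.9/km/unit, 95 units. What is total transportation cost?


TC = dist * cost * units = 736 * 2.9 * 95 = $202768.00

$202768.00


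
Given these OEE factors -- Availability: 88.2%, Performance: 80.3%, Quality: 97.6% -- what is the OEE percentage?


Formula: OEE = Availability * Performance * Quality / 10000
A * P = 88.2% * 80.3% / 100 = 70.82%
OEE = 70.82% * 97.6% / 100 = 69.1%

69.1%


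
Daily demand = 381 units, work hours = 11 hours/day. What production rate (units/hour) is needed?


Formula: Production Rate = Daily Demand / Available Hours
Rate = 381 units/day / 11 hours/day
Rate = 34.6 units/hour

34.6 units/hour


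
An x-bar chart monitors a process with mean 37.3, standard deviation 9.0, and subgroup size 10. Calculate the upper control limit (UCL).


UCL = 37.3 + 3 * 9.0 / sqrt(10)

45.84


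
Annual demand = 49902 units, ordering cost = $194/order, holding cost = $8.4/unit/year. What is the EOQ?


Formula: EOQ = sqrt(2 * D * S / H)
Numerator: 2 * 49902 * 194 = 19361976
2DS/H = 19361976 / 8.4 = 2304997.1
EOQ = sqrt(2304997.1) = 1518.2 units

1518.2 units


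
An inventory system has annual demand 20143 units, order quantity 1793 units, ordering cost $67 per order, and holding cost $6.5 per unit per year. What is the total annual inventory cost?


TC = 20143/1793 * 67 + 1793/2 * 6.5

$6579.94


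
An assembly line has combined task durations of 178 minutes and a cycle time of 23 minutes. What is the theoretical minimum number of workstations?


Formula: N_min = ceil(Sum of Task Times / Cycle Time)
N_min = ceil(178 min / 23 min) = ceil(7.7391)
N_min = 8 stations

8


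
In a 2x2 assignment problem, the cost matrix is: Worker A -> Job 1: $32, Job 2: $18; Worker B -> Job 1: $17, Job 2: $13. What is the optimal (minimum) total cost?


Option 1: A->1 + B->2 = $32 + $13 = $45
Option 2: A->2 + B->1 = $18 + $17 = $35
Min cost = min($45, $35) = $35

$35


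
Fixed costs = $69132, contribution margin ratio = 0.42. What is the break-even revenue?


Formula: BER = Fixed Costs / Contribution Margin Ratio
BER = $69132 / 0.42
BER = $164600.00 (to the nearest cent)

$164600.00


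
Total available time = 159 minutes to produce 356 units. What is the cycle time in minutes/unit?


Formula: CT = Available Time / Number of Units
CT = 159 min / 356 units
CT = 0.45 min/unit

0.45 min/unit


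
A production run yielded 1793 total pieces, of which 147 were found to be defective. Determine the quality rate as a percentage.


Formula: Quality Rate = Good Pieces / Total Pieces * 100
Good pieces = 1793 - 147 = 1646
QR = 1646 / 1793 * 100 = 91.8%

91.8%


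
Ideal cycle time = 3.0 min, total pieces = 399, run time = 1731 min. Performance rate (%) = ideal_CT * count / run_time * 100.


Formula: Performance = (Ideal CT * Total Count) / Run Time * 100
Ideal output time = 3.0 * 399 = 1197.0 min
Performance = 1197.0 / 1731 * 100 = 69.2%

69.2%


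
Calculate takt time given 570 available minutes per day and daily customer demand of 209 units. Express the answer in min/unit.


Formula: Takt Time = Available Production Time / Customer Demand
Takt = 570 min/day / 209 units/day
Takt = 2.73 min/unit

2.73 min/unit


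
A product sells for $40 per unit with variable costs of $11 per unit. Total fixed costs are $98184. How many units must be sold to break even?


Formula: BEQ = Fixed Costs / (Price - Variable Cost)
Contribution margin = $40 - $11 = $29/unit
BEQ = ceil($98184 / $29/unit) = ceil(3385.66) = 3386 units

3386 units


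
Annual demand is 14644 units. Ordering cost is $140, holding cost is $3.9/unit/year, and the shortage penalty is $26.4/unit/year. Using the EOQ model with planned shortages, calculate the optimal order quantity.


Formula: EOQ* = sqrt(2DS/H) * sqrt((H+P)/P)
Base EOQ = sqrt(2*14644*140/3.9) = 1025.36 units
Correction = sqrt((3.9+26.4)/26.4) = 1.07132
EOQ* = 1025.36 * 1.07132 = 1098.5 units

1098.5 units


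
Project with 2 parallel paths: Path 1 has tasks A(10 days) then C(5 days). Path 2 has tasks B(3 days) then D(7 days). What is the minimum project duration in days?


Path 1 = 10 + 5 = 15 days
Path 2 = 3 + 7 = 10 days
Duration = max(15, 10) = 15 days

15 days


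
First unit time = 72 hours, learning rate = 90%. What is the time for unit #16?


Formula: T_n = T_1 * (learning_rate)^(log2(n)) where learning_rate = rate/100
Doublings = log2(16) = 4
T_n = 72 * 0.9^4
T_n = 72 * 0.6561 = 47.2 hours

47.2 hours


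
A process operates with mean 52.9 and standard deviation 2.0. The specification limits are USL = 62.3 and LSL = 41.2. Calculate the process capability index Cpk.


Cpu = (62.3 - 52.9) / (3 * 2.0) = 1.57
Cpl = (52.9 - 41.2) / (3 * 2.0) = 1.95
Cpk = min(1.57, 1.95) = 1.57

1.57


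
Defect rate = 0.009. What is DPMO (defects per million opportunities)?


DPMO = defect_rate * 1000000 = 0.009 * 1000000

9000


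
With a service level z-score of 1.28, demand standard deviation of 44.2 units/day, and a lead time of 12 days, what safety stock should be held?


Formula: SS = z * sigma_d * sqrt(LT)
sqrt(LT) = sqrt(12) = 3.4641
SS = 1.28 * 44.2 * 3.4641
SS = 196.0 units

196.0 units


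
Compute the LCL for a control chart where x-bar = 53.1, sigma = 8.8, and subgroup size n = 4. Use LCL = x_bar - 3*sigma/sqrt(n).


LCL = 53.1 - 3 * 8.8 / sqrt(4)

39.9


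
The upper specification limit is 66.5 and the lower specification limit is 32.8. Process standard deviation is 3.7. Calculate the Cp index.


Cp = (66.5 - 32.8) / (6 * 3.7)

1.52


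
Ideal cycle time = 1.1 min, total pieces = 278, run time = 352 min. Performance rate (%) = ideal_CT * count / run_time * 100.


Formula: Performance = (Ideal CT * Total Count) / Run Time * 100
Ideal output time = 1.1 * 278 = 305.8 min
Performance = 305.8 / 352 * 100 = 86.9%

86.9%


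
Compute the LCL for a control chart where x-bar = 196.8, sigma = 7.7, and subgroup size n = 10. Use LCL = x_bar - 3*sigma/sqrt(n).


LCL = 196.8 - 3 * 7.7 / sqrt(10)

189.5


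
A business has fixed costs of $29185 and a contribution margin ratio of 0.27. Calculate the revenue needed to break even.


Formula: BER = Fixed Costs / Contribution Margin Ratio
BER = $29185 / 0.27
BER = $108092.59 (to the nearest cent)

$108092.59


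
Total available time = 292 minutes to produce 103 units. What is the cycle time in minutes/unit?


Formula: CT = Available Time / Number of Units
CT = 292 min / 103 units
CT = 2.83 min/unit

2.83 min/unit


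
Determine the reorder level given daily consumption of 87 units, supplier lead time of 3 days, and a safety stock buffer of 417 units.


Formula: ROP = (Daily Demand * Lead Time) + Safety Stock
Demand during lead time = 87 * 3 = 261 units
ROP = 261 + 417 = 678 units

678 units


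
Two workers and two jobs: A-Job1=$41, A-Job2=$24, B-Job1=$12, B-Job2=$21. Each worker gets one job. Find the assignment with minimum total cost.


Option 1: A->1 + B->2 = $41 + $21 = $62
Option 2: A->2 + B->1 = $24 + $12 = $36
Min cost = min($62, $36) = $36

$36


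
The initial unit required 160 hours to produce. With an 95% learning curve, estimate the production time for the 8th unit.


Formula: T_n = T_1 * (learning_rate)^(log2(n)) where learning_rate = rate/100
Doublings = log2(8) = 3
T_n = 160 * 0.95^3
T_n = 160 * 0.8574 = 137.2 hours

137.2 hours


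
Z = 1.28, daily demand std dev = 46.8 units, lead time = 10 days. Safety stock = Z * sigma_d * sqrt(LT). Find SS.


Formula: SS = z * sigma_d * sqrt(LT)
sqrt(LT) = sqrt(10) = 3.1623
SS = 1.28 * 46.8 * 3.1623
SS = 189.4 units

189.4 units


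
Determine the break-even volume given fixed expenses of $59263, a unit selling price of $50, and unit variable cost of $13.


Formula: BEQ = Fixed Costs / (Price - Variable Cost)
Contribution margin = $50 - $13 = $37/unit
BEQ = ceil($59263 / $37/unit) = ceil(1601.7) = 1602 units

1602 units


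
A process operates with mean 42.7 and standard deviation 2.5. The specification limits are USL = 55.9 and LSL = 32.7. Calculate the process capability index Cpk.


Cpu = (55.9 - 42.7) / (3 * 2.5) = 1.76
Cpl = (42.7 - 32.7) / (3 * 2.5) = 1.33
Cpk = min(1.76, 1.33) = 1.33

1.33


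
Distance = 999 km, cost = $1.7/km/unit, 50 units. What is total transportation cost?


TC = dist * cost * units = 999 * 1.7 * 50 = $84915.00

$84915.00


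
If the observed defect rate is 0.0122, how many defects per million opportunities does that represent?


DPMO = defect_rate * 1000000 = 0.0122 * 1000000

12200


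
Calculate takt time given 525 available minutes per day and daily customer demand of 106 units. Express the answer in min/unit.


Formula: Takt Time = Available Production Time / Customer Demand
Takt = 525 min/day / 106 units/day
Takt = 4.95 min/unit

4.95 min/unit


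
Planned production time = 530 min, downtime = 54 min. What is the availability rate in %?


Formula: Availability = (Planned Time - Downtime) / Planned Time * 100
Uptime = 530 - 54 = 476 min
Availability = 476 / 530 * 100 = 89.8%

89.8%


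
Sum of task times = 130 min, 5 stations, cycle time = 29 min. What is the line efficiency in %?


Formula: Efficiency = Sum of Task Times / (N_stations * CT) * 100
Total station capacity = 5 stations * 29 min = 145 min
Efficiency = 130 / 145 * 100 = 89.7%

89.7%


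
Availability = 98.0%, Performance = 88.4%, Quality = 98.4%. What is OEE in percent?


Formula: OEE = Availability * Performance * Quality / 10000
A * P = 98.0% * 88.4% / 100 = 86.63%
OEE = 86.63% * 98.4% / 100 = 85.2%

85.2%


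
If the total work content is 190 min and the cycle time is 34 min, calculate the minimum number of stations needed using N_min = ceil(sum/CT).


Formula: N_min = ceil(Sum of Task Times / Cycle Time)
N_min = ceil(190 min / 34 min) = ceil(5.5882)
N_min = 6 stations

6


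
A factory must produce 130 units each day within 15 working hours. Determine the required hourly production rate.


Formula: Production Rate = Daily Demand / Available Hours
Rate = 130 units/day / 15 hours/day
Rate = 8.7 units/hour

8.7 units/hour


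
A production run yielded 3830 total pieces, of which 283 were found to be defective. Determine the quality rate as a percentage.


Formula: Quality Rate = Good Pieces / Total Pieces * 100
Good pieces = 3830 - 283 = 3547
QR = 3547 / 3830 * 100 = 92.6%

92.6%


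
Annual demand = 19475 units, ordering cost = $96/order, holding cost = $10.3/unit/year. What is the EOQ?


Formula: EOQ = sqrt(2 * D * S / H)
Numerator: 2 * 19475 * 96 = 3739200
2DS/H = 3739200 / 10.3 = 363029.1
EOQ = sqrt(363029.1) = 602.5 units

602.5 units


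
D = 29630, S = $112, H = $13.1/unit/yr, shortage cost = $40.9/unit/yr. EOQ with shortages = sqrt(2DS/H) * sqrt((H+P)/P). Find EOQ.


Formula: EOQ* = sqrt(2DS/H) * sqrt((H+P)/P)
Base EOQ = sqrt(2*29630*112/13.1) = 711.79 units
Correction = sqrt((13.1+40.9)/40.9) = 1.14904
EOQ* = 711.79 * 1.14904 = 817.9 units

817.9 units


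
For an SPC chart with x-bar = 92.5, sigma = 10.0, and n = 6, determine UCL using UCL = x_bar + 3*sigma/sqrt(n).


UCL = 92.5 + 3 * 10.0 / sqrt(6)

104.75


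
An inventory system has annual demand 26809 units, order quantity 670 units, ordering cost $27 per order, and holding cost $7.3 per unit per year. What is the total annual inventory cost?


TC = 26809/670 * 27 + 670/2 * 7.3

$3525.86


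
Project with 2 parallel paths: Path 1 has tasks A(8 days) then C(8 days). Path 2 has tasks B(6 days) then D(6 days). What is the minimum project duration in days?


Path 1 = 8 + 8 = 16 days
Path 2 = 6 + 6 = 12 days
Duration = max(16, 12) = 16 days

16 days


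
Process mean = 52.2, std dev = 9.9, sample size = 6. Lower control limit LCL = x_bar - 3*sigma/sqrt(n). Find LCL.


LCL = 52.2 - 3 * 9.9 / sqrt(6)

40.08


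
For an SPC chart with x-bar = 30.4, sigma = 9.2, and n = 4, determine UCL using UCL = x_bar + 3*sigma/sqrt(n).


UCL = 30.4 + 3 * 9.2 / sqrt(4)

44.2


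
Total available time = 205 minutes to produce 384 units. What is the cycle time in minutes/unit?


Formula: CT = Available Time / Number of Units
CT = 205 min / 384 units
CT = 0.53 min/unit

0.53 min/unit


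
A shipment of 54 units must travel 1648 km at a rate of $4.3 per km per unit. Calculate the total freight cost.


TC = dist * cost * units = 1648 * 4.3 * 54 = $382665.60

$382665.60


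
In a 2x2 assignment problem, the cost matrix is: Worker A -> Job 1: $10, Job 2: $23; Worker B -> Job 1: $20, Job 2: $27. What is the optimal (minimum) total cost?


Option 1: A->1 + B->2 = $10 + $27 = $37
Option 2: A->2 + B->1 = $23 + $20 = $43
Min cost = min($37, $43) = $37

$37


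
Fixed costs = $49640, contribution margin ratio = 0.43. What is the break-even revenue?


Formula: BER = Fixed Costs / Contribution Margin Ratio
BER = $49640 / 0.43
BER = $115441.86 (to the nearest cent)

$115441.86


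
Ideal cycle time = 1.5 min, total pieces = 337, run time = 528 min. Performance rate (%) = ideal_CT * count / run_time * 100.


Formula: Performance = (Ideal CT * Total Count) / Run Time * 100
Ideal output time = 1.5 * 337 = 505.5 min
Performance = 505.5 / 528 * 100 = 95.7%

95.7%


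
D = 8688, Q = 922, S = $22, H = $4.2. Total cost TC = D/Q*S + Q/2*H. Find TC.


TC = 8688/922 * 22 + 922/2 * 4.2

$2143.51


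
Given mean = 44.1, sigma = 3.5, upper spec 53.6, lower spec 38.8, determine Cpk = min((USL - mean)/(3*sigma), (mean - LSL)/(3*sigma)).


Cpu = (53.6 - 44.1) / (3 * 3.5) = 0.9
Cpl = (44.1 - 38.8) / (3 * 3.5) = 0.5
Cpk = min(0.9, 0.5) = 0.5

0.5


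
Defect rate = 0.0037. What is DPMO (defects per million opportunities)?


DPMO = defect_rate * 1000000 = 0.0037 * 1000000

3700


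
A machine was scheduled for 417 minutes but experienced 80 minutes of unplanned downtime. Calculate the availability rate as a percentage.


Formula: Availability = (Planned Time - Downtime) / Planned Time * 100
Uptime = 417 - 80 = 337 min
Availability = 337 / 417 * 100 = 80.8%

80.8%


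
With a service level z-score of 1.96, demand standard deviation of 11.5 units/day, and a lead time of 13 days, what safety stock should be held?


Formula: SS = z * sigma_d * sqrt(LT)
sqrt(LT) = sqrt(13) = 3.6056
SS = 1.96 * 11.5 * 3.6056
SS = 81.3 units

81.3 units


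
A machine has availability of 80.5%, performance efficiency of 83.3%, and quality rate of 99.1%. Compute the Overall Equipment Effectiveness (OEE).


Formula: OEE = Availability * Performance * Quality / 10000
A * P = 80.5% * 83.3% / 100 = 67.06%
OEE = 67.06% * 99.1% / 100 = 66.5%

66.5%


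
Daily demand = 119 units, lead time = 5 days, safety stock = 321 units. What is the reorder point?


Formula: ROP = (Daily Demand * Lead Time) + Safety Stock
Demand during lead time = 119 * 5 = 595 units
ROP = 595 + 321 = 916 units

916 units


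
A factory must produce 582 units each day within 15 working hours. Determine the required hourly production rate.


Formula: Production Rate = Daily Demand / Available Hours
Rate = 582 units/day / 15 hours/day
Rate = 38.8 units/hour

38.8 units/hour


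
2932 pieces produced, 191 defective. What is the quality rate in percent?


Formula: Quality Rate = Good Pieces / Total Pieces * 100
Good pieces = 2932 - 191 = 2741
QR = 2741 / 2932 * 100 = 93.5%

93.5%


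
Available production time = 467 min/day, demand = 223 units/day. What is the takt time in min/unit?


Formula: Takt Time = Available Production Time / Customer Demand
Takt = 467 min/day / 223 units/day
Takt = 2.09 min/unit

2.09 min/unit


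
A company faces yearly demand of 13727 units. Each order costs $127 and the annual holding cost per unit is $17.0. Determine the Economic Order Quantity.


Formula: EOQ = sqrt(2 * D * S / H)
Numerator: 2 * 13727 * 127 = 3486658
2DS/H = 3486658 / 17.0 = 205097.5
EOQ = sqrt(205097.5) = 452.9 units

452.9 units


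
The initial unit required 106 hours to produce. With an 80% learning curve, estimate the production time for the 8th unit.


Formula: T_n = T_1 * (learning_rate)^(log2(n)) where learning_rate = rate/100
Doublings = log2(8) = 3
T_n = 106 * 0.8^3
T_n = 106 * 0.512 = 54.3 hours

54.3 hours


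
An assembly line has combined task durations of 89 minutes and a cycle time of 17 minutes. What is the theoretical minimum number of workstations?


Formula: N_min = ceil(Sum of Task Times / Cycle Time)
N_min = ceil(89 min / 17 min) = ceil(5.2353)
N_min = 6 stations

6


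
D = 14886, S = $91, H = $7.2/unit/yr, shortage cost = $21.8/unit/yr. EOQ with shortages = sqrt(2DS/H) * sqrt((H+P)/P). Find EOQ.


Formula: EOQ* = sqrt(2DS/H) * sqrt((H+P)/P)
Base EOQ = sqrt(2*14886*91/7.2) = 613.42 units
Correction = sqrt((7.2+21.8)/21.8) = 1.15338
EOQ* = 613.42 * 1.15338 = 707.5 units

707.5 units


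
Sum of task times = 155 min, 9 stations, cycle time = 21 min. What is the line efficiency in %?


Formula: Efficiency = Sum of Task Times / (N_stations * CT) * 100
Total station capacity = 9 stations * 21 min = 189 min
Efficiency = 155 / 189 * 100 = 82.0%

82.0%


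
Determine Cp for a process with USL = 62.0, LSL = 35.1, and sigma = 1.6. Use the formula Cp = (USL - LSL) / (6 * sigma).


Cp = (62.0 - 35.1) / (6 * 1.6)

2.8


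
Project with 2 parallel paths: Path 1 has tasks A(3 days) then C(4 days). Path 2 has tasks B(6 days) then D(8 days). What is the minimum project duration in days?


Path 1 = 3 + 4 = 7 days
Path 2 = 6 + 8 = 14 days
Duration = max(7, 14) = 14 days

14 days


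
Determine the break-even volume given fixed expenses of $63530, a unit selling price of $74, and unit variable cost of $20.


Formula: BEQ = Fixed Costs / (Price - Variable Cost)
Contribution margin = $74 - $20 = $54/unit
BEQ = ceil($63530 / $54/unit) = ceil(1176.48) = 1177 units

1177 units


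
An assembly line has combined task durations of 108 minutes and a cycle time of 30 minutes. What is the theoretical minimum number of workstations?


Formula: N_min = ceil(Sum of Task Times / Cycle Time)
N_min = ceil(108 min / 30 min) = ceil(3.6)
N_min = 4 stations

4


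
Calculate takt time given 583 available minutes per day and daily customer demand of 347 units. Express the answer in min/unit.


Formula: Takt Time = Available Production Time / Customer Demand
Takt = 583 min/day / 347 units/day
Takt = 1.68 min/unit

1.68 min/unit


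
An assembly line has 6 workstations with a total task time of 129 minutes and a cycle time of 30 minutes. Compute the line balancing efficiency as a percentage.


Formula: Efficiency = Sum of Task Times / (N_stations * CT) * 100
Total station capacity = 6 stations * 30 min = 180 min
Efficiency = 129 / 180 * 100 = 71.7%

71.7%


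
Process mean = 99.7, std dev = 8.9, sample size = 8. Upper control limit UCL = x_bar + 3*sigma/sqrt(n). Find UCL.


UCL = 99.7 + 3 * 8.9 / sqrt(8)

109.14


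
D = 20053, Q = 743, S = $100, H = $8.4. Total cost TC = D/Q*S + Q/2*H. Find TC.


TC = 20053/743 * 100 + 743/2 * 8.4

$5819.52


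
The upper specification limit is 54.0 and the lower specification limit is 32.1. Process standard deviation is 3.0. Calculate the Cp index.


Cp = (54.0 - 32.1) / (6 * 3.0)

1.22


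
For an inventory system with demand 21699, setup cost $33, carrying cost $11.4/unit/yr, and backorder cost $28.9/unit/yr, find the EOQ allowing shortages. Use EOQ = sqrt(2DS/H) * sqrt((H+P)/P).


Formula: EOQ* = sqrt(2DS/H) * sqrt((H+P)/P)
Base EOQ = sqrt(2*21699*33/11.4) = 354.44 units
Correction = sqrt((11.4+28.9)/28.9) = 1.18087
EOQ* = 354.44 * 1.18087 = 418.5 units

418.5 units


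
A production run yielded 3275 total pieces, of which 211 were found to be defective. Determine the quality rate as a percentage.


Formula: Quality Rate = Good Pieces / Total Pieces * 100
Good pieces = 3275 - 211 = 3064
QR = 3064 / 3275 * 100 = 93.6%

93.6%


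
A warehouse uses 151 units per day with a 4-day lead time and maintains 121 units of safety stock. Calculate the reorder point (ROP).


Formula: ROP = (Daily Demand * Lead Time) + Safety Stock
Demand during lead time = 151 * 4 = 604 units
ROP = 604 + 121 = 725 units

725 units


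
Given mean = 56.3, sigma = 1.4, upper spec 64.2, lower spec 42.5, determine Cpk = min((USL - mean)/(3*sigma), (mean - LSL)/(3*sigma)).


Cpu = (64.2 - 56.3) / (3 * 1.4) = 1.88
Cpl = (56.3 - 42.5) / (3 * 1.4) = 3.29
Cpk = min(1.88, 3.29) = 1.88

1.88


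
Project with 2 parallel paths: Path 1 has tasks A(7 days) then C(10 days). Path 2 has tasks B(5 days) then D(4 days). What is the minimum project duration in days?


Path 1 = 7 + 10 = 17 days
Path 2 = 5 + 4 = 9 days
Duration = max(17, 9) = 17 days

17 days


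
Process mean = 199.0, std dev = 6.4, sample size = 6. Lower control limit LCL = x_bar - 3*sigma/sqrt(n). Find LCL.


LCL = 199.0 - 3 * 6.4 / sqrt(6)

191.16


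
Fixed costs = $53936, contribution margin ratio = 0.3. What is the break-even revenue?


Formula: BER = Fixed Costs / Contribution Margin Ratio
BER = $53936 / 0.3
BER = $179786.67 (to the nearest cent)

$179786.67


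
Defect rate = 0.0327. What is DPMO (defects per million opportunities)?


DPMO = defect_rate * 1000000 = 0.0327 * 1000000

32700


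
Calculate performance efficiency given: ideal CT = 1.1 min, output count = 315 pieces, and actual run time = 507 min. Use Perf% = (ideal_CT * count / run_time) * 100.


Formula: Performance = (Ideal CT * Total Count) / Run Time * 100
Ideal output time = 1.1 * 315 = 346.5 min
Performance = 346.5 / 507 * 100 = 68.3%

68.3%


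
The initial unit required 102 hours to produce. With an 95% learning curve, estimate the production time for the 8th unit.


Formula: T_n = T_1 * (learning_rate)^(log2(n)) where learning_rate = rate/100
Doublings = log2(8) = 3
T_n = 102 * 0.95^3
T_n = 102 * 0.8574 = 87.5 hours

87.5 hours


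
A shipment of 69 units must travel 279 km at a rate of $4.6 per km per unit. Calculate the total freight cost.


TC = dist * cost * units = 279 * 4.6 * 69 = $88554.60

$88554.60


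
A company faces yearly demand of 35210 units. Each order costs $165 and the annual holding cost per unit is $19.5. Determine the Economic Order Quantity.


Formula: EOQ = sqrt(2 * D * S / H)
Numerator: 2 * 35210 * 165 = 11619300
2DS/H = 11619300 / 19.5 = 595861.5
EOQ = sqrt(595861.5) = 771.9 units

771.9 units


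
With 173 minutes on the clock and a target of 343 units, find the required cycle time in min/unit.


Formula: CT = Available Time / Number of Units
CT = 173 min / 343 units
CT = 0.5 min/unit

0.5 min/unit


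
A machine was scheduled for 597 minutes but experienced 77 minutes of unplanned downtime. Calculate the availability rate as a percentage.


Formula: Availability = (Planned Time - Downtime) / Planned Time * 100
Uptime = 597 - 77 = 520 min
Availability = 520 / 597 * 100 = 87.1%

87.1%


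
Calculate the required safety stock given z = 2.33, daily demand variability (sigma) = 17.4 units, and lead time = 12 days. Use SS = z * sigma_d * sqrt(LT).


Formula: SS = z * sigma_d * sqrt(LT)
sqrt(LT) = sqrt(12) = 3.4641
SS = 2.33 * 17.4 * 3.4641
SS = 140.4 units

140.4 units


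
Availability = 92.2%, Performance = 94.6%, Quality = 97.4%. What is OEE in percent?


Formula: OEE = Availability * Performance * Quality / 10000
A * P = 92.2% * 94.6% / 100 = 87.22%
OEE = 87.22% * 97.4% / 100 = 85.0%

85.0%


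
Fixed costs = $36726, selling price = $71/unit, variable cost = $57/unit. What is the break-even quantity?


Formula: BEQ = Fixed Costs / (Price - Variable Cost)
Contribution margin = $71 - $57 = $14/unit
BEQ = ceil($36726 / $14/unit) = ceil(2623.29) = 2624 units

2624 units


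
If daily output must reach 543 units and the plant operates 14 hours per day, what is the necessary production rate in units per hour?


Formula: Production Rate = Daily Demand / Available Hours
Rate = 543 units/day / 14 hours/day
Rate = 38.8 units/hour

38.8 units/hour


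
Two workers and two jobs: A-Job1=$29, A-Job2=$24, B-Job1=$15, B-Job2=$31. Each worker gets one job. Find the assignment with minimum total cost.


Option 1: A->1 + B->2 = $29 + $31 = $60
Option 2: A->2 + B->1 = $24 + $15 = $39
Min cost = min($60, $39) = $39

$39


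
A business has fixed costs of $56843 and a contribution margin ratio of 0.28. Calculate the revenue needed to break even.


Formula: BER = Fixed Costs / Contribution Margin Ratio
BER = $56843 / 0.28
BER = $203010.71 (to the nearest cent)

$203010.71


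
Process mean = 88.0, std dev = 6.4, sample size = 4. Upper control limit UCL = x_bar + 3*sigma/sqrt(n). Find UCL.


UCL = 88.0 + 3 * 6.4 / sqrt(4)

97.6


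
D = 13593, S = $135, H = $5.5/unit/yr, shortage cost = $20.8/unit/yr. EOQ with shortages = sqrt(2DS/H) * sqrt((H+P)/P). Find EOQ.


Formula: EOQ* = sqrt(2DS/H) * sqrt((H+P)/P)
Base EOQ = sqrt(2*13593*135/5.5) = 816.88 units
Correction = sqrt((5.5+20.8)/20.8) = 1.12447
EOQ* = 816.88 * 1.12447 = 918.6 units

918.6 units


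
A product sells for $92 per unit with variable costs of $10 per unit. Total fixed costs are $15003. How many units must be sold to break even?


Formula: BEQ = Fixed Costs / (Price - Variable Cost)
Contribution margin = $92 - $10 = $82/unit
BEQ = ceil($15003 / $82/unit) = ceil(182.96) = 183 units

183 units


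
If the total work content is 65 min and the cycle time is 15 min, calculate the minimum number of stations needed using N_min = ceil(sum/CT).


Formula: N_min = ceil(Sum of Task Times / Cycle Time)
N_min = ceil(65 min / 15 min) = ceil(4.3333)
N_min = 5 stations

5


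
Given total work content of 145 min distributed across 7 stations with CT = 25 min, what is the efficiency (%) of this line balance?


Formula: Efficiency = Sum of Task Times / (N_stations * CT) * 100
Total station capacity = 7 stations * 25 min = 175 min
Efficiency = 145 / 175 * 100 = 82.9%

82.9%


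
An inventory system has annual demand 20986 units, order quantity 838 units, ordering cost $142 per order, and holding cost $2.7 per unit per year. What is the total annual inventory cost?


TC = 20986/838 * 142 + 838/2 * 2.7

$4687.40


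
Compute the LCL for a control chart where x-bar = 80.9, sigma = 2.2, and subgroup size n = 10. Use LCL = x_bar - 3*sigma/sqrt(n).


LCL = 80.9 - 3 * 2.2 / sqrt(10)

78.81


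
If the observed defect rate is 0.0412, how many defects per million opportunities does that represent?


DPMO = defect_rate * 1000000 = 0.0412 * 1000000

41200


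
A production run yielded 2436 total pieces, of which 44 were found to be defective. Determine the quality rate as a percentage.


Formula: Quality Rate = Good Pieces / Total Pieces * 100
Good pieces = 2436 - 44 = 2392
QR = 2392 / 2436 * 100 = 98.2%

98.2%


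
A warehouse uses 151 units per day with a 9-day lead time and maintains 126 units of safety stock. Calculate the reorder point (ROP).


Formula: ROP = (Daily Demand * Lead Time) + Safety Stock
Demand during lead time = 151 * 9 = 1359 units
ROP = 1359 + 126 = 1485 units

1485 units


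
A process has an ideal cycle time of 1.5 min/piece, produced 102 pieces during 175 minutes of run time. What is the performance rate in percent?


Formula: Performance = (Ideal CT * Total Count) / Run Time * 100
Ideal output time = 1.5 * 102 = 153.0 min
Performance = 153.0 / 175 * 100 = 87.4%

87.4%


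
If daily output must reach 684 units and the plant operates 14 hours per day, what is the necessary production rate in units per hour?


Formula: Production Rate = Daily Demand / Available Hours
Rate = 684 units/day / 14 hours/day
Rate = 48.9 units/hour

48.9 units/hour


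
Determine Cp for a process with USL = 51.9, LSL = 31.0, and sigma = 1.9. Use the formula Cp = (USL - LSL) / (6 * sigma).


Cp = (51.9 - 31.0) / (6 * 1.9)

1.83


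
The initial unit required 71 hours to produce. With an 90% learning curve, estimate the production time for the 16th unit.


Formula: T_n = T_1 * (learning_rate)^(log2(n)) where learning_rate = rate/100
Doublings = log2(16) = 4
T_n = 71 * 0.9^4
T_n = 71 * 0.6561 = 46.6 hours

46.6 hours


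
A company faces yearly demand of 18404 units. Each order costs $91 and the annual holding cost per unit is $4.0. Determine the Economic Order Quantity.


Formula: EOQ = sqrt(2 * D * S / H)
Numerator: 2 * 18404 * 91 = 3349528
2DS/H = 3349528 / 4.0 = 837382.0
EOQ = sqrt(837382.0) = 915.1 units

915.1 units


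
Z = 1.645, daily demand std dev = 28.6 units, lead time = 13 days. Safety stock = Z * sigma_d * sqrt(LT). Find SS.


Formula: SS = z * sigma_d * sqrt(LT)
sqrt(LT) = sqrt(13) = 3.6056
SS = 1.645 * 28.6 * 3.6056
SS = 169.6 units

169.6 units


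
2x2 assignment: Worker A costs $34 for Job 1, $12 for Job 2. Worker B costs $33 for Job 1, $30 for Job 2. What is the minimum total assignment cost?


Option 1: A->1 + B->2 = $34 + $30 = $64
Option 2: A->2 + B->1 = $12 + $33 = $45
Min cost = min($64, $45) = $45

$45


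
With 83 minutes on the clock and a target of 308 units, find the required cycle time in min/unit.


Formula: CT = Available Time / Number of Units
CT = 83 min / 308 units
CT = 0.27 min/unit

0.27 min/unit
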